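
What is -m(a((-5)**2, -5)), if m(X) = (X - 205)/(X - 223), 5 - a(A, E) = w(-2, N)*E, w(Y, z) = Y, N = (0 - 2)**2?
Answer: -35/38 ≈ -0.92105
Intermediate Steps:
N = 4 (N = (-2)**2 = 4)
a(A, E) = 5 + 2*E (a(A, E) = 5 - (-2)*E = 5 + 2*E)
m(X) = (-205 + X)/(-223 + X)
-m(a((-5)**2, -5)) = -(-205 + (5 + 2*(-5)))/(-223 + (5 + 2*(-5))) = -(-205 + (5 - 10))/(-223 + (5 - 10)) = -(-205 - 5)/(-223 - 5) = -(-210)/(-228) = -(-1)*(-210)/228 = -1*35/38 = -35/38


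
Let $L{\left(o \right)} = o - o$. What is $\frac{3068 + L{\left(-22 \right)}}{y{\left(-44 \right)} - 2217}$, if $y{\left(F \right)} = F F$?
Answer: $- \frac{3068}{281} \approx -10.918$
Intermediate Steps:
$y{\left(F \right)} = F^{2}$
$L{\left(o \right)} = 0$
$\frac{3068 + L{\left(-22 \right)}}{y{\left(-44 \right)} - 2217} = \frac{3068 + 0}{\left(-44\right)^{2} - 2217} = \frac{3068}{1936 - 2217} = \frac{3068}{-281} = 3068 \left(- \frac{1}{281}\right) = - \frac{3068}{281}$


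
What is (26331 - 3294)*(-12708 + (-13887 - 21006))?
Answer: -1096584237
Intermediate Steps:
(26331 - 3294)*(-12708 + (-13887 - 21006)) = 23037*(-12708 - 34893) = 23037*(-47601) = -1096584237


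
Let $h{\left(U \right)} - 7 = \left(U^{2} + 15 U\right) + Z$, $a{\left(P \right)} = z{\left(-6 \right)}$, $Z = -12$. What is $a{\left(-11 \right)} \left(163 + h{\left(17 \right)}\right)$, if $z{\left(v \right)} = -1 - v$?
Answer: $3510$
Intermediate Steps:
$a{\left(P \right)} = 5$ ($a{\left(P \right)} = -1 - -6 = -1 + 6 = 5$)
$h{\left(U \right)} = -5 + U^{2} + 15 U$ ($h{\left(U \right)} = 7 - \left(12 - U^{2} - 15 U\right) = 7 + \left(-12 + U^{2} + 15 U\right) = -5 + U^{2} + 15 U$)
$a{\left(-11 \right)} \left(163 + h{\left(17 \right)}\right) = 5 \left(163 + \left(-5 + 17^{2} + 15 \cdot 17\right)\right) = 5 \left(163 + \left(-5 + 289 + 255\right)\right) = 5 \left(163 + 539\right) = 5 \cdot 702 = 3510$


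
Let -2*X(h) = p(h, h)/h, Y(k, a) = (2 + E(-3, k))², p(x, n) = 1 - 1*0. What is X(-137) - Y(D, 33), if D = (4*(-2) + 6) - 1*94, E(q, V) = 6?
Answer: -17535/274 ≈ -63.996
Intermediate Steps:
p(x, n) = 1 (p(x, n) = 1 + 0 = 1)
D = -96 (D = (-8 + 6) - 94 = -2 - 94 = -96)
Y(k, a) = 64 (Y(k, a) = (2 + 6)² = 8² = 64)
X(h) = -1/(2*h)
X(-137) - Y(D, 33) = -½/(-137) - 1*64 = -½*(-1/137) - 64 = 1/274 - 64 = -17535/274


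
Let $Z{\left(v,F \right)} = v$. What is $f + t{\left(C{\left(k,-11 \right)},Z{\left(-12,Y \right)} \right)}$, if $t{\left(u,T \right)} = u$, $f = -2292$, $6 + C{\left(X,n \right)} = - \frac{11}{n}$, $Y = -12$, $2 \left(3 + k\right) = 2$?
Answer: $-2297$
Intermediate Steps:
$k = -2$ ($k = -3 + \frac{1}{2} \cdot 2 = -3 + 1 = -2$)
$C{\left(X,n \right)} = -6 - \frac{11}{n}$
$f + t{\left(C{\left(k,-11 \right)},Z{\left(-12,Y \right)} \right)} = -2292 - \left(6 + \frac{11}{-11}\right) = -2292 - 5 = -2297$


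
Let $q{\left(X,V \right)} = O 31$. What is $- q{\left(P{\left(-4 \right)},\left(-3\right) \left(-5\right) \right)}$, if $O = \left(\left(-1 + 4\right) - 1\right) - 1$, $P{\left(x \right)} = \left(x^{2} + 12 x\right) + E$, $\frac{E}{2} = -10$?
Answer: $-31$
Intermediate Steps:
$E = -20$ ($E = 2 \left(-10\right) = -20$)
$P{\left(x \right)} = -20 + x^{2} + 12 x$ ($P{\left(x \right)} = \left(x^{2} + 12 x\right) - 20 = -20 + x^{2} + 12 x$)
$O = 1$ ($O = \left(3 - 1\right) - 1 = 2 - 1 = 1$)
$q{\left(X,V \right)} = 31$ ($q{\left(X,V \right)} = 1 \cdot 31 = 31$)
$- q{\left(P{\left(-4 \right)},\left(-3\right) \left(-5\right) \right)} = \left(-1\right) 31 = -31$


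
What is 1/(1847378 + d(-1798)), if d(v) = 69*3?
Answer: 1/1847585 ≈ 5.4125e-7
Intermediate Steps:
d(v) = 207
1/(1847378 + d(-1798)) = 1/(1847378 + 207) = 1/1847585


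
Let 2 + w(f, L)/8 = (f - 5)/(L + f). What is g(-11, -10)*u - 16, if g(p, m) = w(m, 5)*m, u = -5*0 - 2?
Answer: 144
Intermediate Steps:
u = -2 (u = 0 - 2 = -2)
w(f, L) = -16 + 8*(-5 + f)/(L + f) (w(f, L) = -16 + 8*((f - 5)/(L + f)) = -16 + 8*((-5 + f)/(L + f)) = -16 + 8*(-5 + f)/(L + f))
g(p, m) = 8*m*(-15 - m)/(5 + m) (g(p, m) = (8*(-5 - m - 2*5)/(5 + m))*m = (8*(-5 - m - 10)/(5 + m))*m = (8*(-15 - m)/(5 + m))*m = 8*m*(-15 - m)/(5 + m))
g(-11, -10)*u - 16 = -8*(-10)*(15 - 10)/(5 - 10)*(-2) - 16 = -8*(-10)*5/(-5)*(-2) - 16 = -8*(-10)*(-⅕)*5*(-2) - 16 = -80*(-2) - 16 = 160 - 16 = 144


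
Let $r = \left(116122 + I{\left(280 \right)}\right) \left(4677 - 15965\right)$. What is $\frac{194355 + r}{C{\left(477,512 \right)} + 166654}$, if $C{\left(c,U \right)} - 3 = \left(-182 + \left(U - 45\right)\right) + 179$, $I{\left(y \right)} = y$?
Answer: $- \frac{1313751421}{167121} \approx -7861.1$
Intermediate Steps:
$C{\left(c,U \right)} = -45 + U$ ($C{\left(c,U \right)} = 3 + \left(\left(-182 + \left(U - 45\right)\right) + 179\right) = 3 + \left(\left(-182 + \left(-45 + U\right)\right) + 179\right) = 3 + \left(\left(-227 + U\right) + 179\right) = 3 + \left(-48 + U\right) = -45 + U$)
$r = -1313945776$ ($r = \left(116122 + 280\right) \left(4677 - 15965\right) = 116402 \left(-11288\right) = -1313945776$)
$\frac{194355 + r}{C{\left(477,512 \right)} + 166654} = \frac{194355 - 1313945776}{\left(-45 + 512\right) + 166654} = - \frac{1313751421}{467 + 166654} = - \frac{1313751421}{167121}$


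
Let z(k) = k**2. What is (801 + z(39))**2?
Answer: 5391684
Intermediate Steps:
(801 + z(39))**2 = (801 + 39**2)**2 = (801 + 1521)**2 = 2322**2 = 5391684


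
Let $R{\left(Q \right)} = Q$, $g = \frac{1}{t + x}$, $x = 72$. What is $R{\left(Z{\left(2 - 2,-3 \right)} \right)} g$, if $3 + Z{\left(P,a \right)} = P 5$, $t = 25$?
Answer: $- \frac{3}{97} \approx -0.030928$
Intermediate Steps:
$Z{\left(P,a \right)} = -3 + 5 P$ ($Z{\left(P,a \right)} = -3 + P 5 = -3 + 5 P$)
$g = \frac{1}{97}$ ($g = \frac{1}{25 + 72} = \frac{1}{97} \approx 0.010309$)
$R{\left(Z{\left(2 - 2,-3 \right)} \right)} g = \left(-3 + 5 \left(2 - 2\right)\right) \frac{1}{97} = \left(-3 + 5 \cdot 0\right) \frac{1}{97} = \left(-3 + 0\right) \frac{1}{97} = \left(-3\right) \frac{1}{97} = - \frac{3}{97}$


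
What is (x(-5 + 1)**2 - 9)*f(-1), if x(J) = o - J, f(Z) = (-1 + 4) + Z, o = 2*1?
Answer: 54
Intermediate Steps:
o = 2
f(Z) = 3 + Z
x(J) = 2 - J
(x(-5 + 1)**2 - 9)*f(-1) = ((2 - (-5 + 1))**2 - 9)*(3 - 1) = ((2 - 1*(-4))**2 - 9)*2 = ((2 + 4)**2 - 9)*2 = (6**2 - 9)*2 = (36 - 9)*2 = 27*2 = 54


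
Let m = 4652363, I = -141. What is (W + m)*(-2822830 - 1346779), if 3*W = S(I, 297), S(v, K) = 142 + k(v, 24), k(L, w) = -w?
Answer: -58196095922063/3 ≈ -1.9399e+13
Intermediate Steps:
S(v, K) = 118 (S(v, K) = 142 - 1*24 = 142 - 24 = 118)
W = 118/3 (W = (1/3)*118 = 118/3 ≈ 39.333)
(W + m)*(-2822830 - 1346779) = (118/3 + 4652363)*(-2822830 - 1346779) = (13957207/3)*(-4169609) = -58196095922063/3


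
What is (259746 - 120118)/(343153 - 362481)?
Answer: -34907/4832 ≈ -7.2241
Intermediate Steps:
(259746 - 120118)/(343153 - 362481) = 139628/(-19328) = 139628*(-1/19328) = -34907/4832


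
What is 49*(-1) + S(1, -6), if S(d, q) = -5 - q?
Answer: -48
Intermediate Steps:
49*(-1) + S(1, -6) = 49*(-1) + (-5 - 1*(-6)) = -49 + (-5 + 6) = -49 + 1 = -48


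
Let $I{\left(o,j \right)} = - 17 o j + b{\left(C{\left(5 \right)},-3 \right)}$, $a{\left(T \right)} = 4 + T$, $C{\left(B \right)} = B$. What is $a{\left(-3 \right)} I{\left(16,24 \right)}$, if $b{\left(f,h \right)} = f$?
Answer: $-6523$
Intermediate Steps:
$I{\left(o,j \right)} = 5 - 17 j o$ ($I{\left(o,j \right)} = - 17 o j + 5 = - 17 j o + 5 = 5 - 17 j o$)
$a{\left(-3 \right)} I{\left(16,24 \right)} = \left(4 - 3\right) \left(5 - 408 \cdot 16\right) = 1 \left(5 - 6528\right) = 1 \left(-6523\right) = -6523$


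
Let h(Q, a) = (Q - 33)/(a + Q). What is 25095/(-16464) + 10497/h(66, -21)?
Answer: 123431575/8624 ≈ 14313.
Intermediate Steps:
h(Q, a) = (-33 + Q)/(Q + a)
25095/(-16464) + 10497/h(66, -21) = 25095/(-16464) + 10497/(((-33 + 66)/(66 - 21))) = 25095*(-1/16464) + 10497/((33/45)) = -1195/784 + 10497/(((1/45)*33)) = -1195/784 + 10497/(11/15) = -1195/784 + 10497*(15/11) = -1195/784 + 157455/11 = 123431575/8624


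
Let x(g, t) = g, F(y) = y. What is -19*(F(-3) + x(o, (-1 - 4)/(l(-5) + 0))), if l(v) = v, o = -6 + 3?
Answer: 114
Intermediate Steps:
o = -3
-19*(F(-3) + x(o, (-1 - 4)/(l(-5) + 0))) = -19*(-3 - 3) = -19*(-6) = 114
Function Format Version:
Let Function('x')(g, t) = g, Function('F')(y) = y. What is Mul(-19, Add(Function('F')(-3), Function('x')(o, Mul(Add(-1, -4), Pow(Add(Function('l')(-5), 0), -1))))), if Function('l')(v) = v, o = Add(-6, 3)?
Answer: 114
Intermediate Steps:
o = -3
Mul(-19, Add(Function('F')(-3), Function('x')(o, Mul(Add(-1, -4), Pow(Add(Function('l')(-5), 0), -1))))) = Mul(-19, Add(-3, -3)) = Mul(-19, -6) = 114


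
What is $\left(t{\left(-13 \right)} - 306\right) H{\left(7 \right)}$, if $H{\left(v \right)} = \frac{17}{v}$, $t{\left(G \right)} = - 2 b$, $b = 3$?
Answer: $- \frac{5304}{7} \approx -757.71$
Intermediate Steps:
$t{\left(G \right)} = -6$ ($t{\left(G \right)} = \left(-2\right) 3 = -6$)
$\left(t{\left(-13 \right)} - 306\right) H{\left(7 \right)} = \left(-6 - 306\right) \frac{17}{7} = - 312 \cdot 17 \cdot \frac{1}{7} = \left(-312\right) \frac{17}{7} = - \frac{5304}{7}$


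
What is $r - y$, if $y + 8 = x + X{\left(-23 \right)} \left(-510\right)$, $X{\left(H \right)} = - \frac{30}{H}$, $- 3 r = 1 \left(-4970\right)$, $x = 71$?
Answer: $\frac{155863}{69} \approx 2258.9$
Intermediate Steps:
$r = \frac{4970}{3}$ ($r = - \frac{1 \left(-4970\right)}{3} = \left(- \frac{1}{3}\right) \left(-4970\right) = \frac{4970}{3} \approx 1656.7$)
$y = - \frac{13851}{23}$ ($y = -8 + \left(71 + - \frac{30}{-23} \left(-510\right)\right) = -8 + \left(71 + \left(-30\right) \left(- \frac{1}{23}\right) \left(-510\right)\right) = -8 + \left(71 + \frac{30}{23} \left(-510\right)\right) = -8 + \left(71 - \frac{15300}{23}\right) = -8 - \frac{13667}{23} = - \frac{13851}{23} \approx -602.22$)
$r - y = \frac{4970}{3} - - \frac{13851}{23} = \frac{4970}{3} + \frac{13851}{23} = \frac{155863}{69}$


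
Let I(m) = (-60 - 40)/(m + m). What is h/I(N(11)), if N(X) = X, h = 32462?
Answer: -178541/25 ≈ -7141.6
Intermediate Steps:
I(m) = -50/m (I(m) = -100*1/(2*m) = -50/m)
h/I(N(11)) = 32462/((-50/11)) = 32462/((-50*1/11)) = 32462/(-50/11) = 32462*(-11/50) = -178541/25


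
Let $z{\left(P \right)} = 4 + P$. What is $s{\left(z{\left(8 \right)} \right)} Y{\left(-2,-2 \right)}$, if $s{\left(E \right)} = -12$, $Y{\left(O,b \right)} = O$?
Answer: $24$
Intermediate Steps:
$s{\left(z{\left(8 \right)} \right)} Y{\left(-2,-2 \right)} = \left(-12\right) \left(-2\right) = 24$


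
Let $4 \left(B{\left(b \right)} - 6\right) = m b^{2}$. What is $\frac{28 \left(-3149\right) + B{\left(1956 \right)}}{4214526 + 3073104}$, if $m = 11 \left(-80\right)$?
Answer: $- \frac{60128149}{520545} \approx -115.51$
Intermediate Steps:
$m = -880$
$B{\left(b \right)} = 6 - 220 b^{2}$ ($B{\left(b \right)} = 6 + \frac{\left(-880\right) b^{2}}{4} = 6 - 220 b^{2}$)
$\frac{28 \left(-3149\right) + B{\left(1956 \right)}}{4214526 + 3073104} = \frac{28 \left(-3149\right) + \left(6 - 220 \cdot 1956^{2}\right)}{4214526 + 3073104} = \frac{-88172 + \left(6 - 841705920\right)}{7287630} = \left(-88172 + \left(6 - 841705920\right)\right) \frac{1}{7287630} = \left(-88172 - 841705914\right) \frac{1}{7287630} = \left(-841794086\right) \frac{1}{7287630} = - \frac{60128149}{520545}$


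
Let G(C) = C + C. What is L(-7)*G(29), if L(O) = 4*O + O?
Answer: -2030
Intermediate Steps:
G(C) = 2*C
L(O) = 5*O
L(-7)*G(29) = (5*(-7))*(2*29) = -35*58 = -2030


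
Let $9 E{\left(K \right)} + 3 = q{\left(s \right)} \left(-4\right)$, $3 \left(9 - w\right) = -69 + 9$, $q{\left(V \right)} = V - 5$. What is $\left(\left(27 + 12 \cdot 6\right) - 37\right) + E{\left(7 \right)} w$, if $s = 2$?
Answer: $91$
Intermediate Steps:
$q{\left(V \right)} = -5 + V$
$w = 29$ ($w = 9 - \frac{-69 + 9}{3} = 9 - -20 = 9 + 20 = 29$)
$E{\left(K \right)} = 1$ ($E{\left(K \right)} = - \frac{1}{3} + \frac{\left(-5 + 2\right) \left(-4\right)}{9} = - \frac{1}{3} + \frac{\left(-3\right) \left(-4\right)}{9} = - \frac{1}{3} + \frac{1}{9} \cdot 12 = - \frac{1}{3} + \frac{4}{3} = 1$)
$\left(\left(27 + 12 \cdot 6\right) - 37\right) + E{\left(7 \right)} w = \left(\left(27 + 12 \cdot 6\right) - 37\right) + 1 \cdot 29 = \left(\left(27 + 72\right) - 37\right) + 29 = \left(99 - 37\right) + 29 = 62 + 29 = 91$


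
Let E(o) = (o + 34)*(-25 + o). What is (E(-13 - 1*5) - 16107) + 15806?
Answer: -989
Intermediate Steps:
E(o) = (-25 + o)*(34 + o) (E(o) = (34 + o)*(-25 + o) = (-25 + o)*(34 + o))
(E(-13 - 1*5) - 16107) + 15806 = ((-850 + (-13 - 1*5)² + 9*(-13 - 1*5)) - 16107) + 15806 = ((-850 + (-13 - 5)² + 9*(-13 - 5)) - 16107) + 15806 = ((-850 + (-18)² + 9*(-18)) - 16107) + 15806 = ((-850 + 324 - 162) - 16107) + 15806 = (-688 - 16107) + 15806 = -16795 + 15806 = -989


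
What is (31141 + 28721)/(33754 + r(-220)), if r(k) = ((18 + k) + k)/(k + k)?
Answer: 13169640/7426091 ≈ 1.7734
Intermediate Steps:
r(k) = (18 + 2*k)/(2*k) (r(k) = (18 + 2*k)/((2*k)) = (18 + 2*k)*(1/(2*k)) = (18 + 2*k)/(2*k))
(31141 + 28721)/(33754 + r(-220)) = (31141 + 28721)/(33754 + (9 - 220)/(-220)) = 59862/(33754 - 1/220*(-211)) = 59862/(33754 + 211/220) = 59862/(7426091/220) = 59862*(220/7426091) = 13169640/7426091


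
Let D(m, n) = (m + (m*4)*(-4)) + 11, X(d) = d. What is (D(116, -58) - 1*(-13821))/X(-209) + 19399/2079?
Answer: -1916807/39501 ≈ -48.526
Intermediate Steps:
D(m, n) = 11 - 15*m (D(m, n) = (m + (4*m)*(-4)) + 11 = (m - 16*m) + 11 = -15*m + 11 = 11 - 15*m)
(D(116, -58) - 1*(-13821))/X(-209) + 19399/2079 = ((11 - 15*116) - 1*(-13821))/(-209) + 19399/2079 = ((11 - 1740) + 13821)*(-1/209) + 19399*(1/2079) = (-1729 + 13821)*(-1/209) + 19399/2079 = 12092*(-1/209) + 19399/2079 = -12092/209 + 19399/2079 = -1916807/39501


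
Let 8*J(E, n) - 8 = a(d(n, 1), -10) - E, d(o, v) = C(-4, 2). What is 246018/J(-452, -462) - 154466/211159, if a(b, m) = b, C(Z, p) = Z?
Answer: 1331797700/308617 ≈ 4315.4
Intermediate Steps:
d(o, v) = -4
J(E, n) = ½ - E/8 (J(E, n) = 1 + (-4 - E)/8 = 1 + (-½ - E/8) = ½ - E/8)
246018/J(-452, -462) - 154466/211159 = 246018/(½ - ⅛*(-452)) - 154466/211159 = 246018/(½ + 113/2) - 154466*1/211159 = 246018/57 - 11882/16243 = 246018*(1/57) - 11882/16243 = 82006/19 - 11882/16243 = 1331797700/308617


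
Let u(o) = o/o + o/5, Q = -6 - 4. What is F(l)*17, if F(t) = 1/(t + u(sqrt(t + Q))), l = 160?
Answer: 2737/25915 - 17*sqrt(6)/25915 ≈ 0.10401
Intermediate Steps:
Q = -10
u(o) = 1 + o/5 (u(o) = 1 + o*(1/5) = 1 + o/5)
F(t) = 1/(1 + t + sqrt(-10 + t)/5) (F(t) = 1/(t + (1 + sqrt(t - 10)/5)) = 1/(t + (1 + sqrt(-10 + t)/5)) = 1/(1 + t + sqrt(-10 + t)/5))
F(l)*17 = (5/(5 + sqrt(-10 + 160) + 5*160))*17 = (5/(5 + sqrt(150) + 800))*17 = (5/(5 + 5*sqrt(6) + 800))*17 = (5/(805 + 5*sqrt(6)))*17 = 85/(805 + 5*sqrt(6))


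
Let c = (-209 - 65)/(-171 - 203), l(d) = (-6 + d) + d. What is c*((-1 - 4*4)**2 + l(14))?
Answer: 42607/187 ≈ 227.84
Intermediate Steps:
l(d) = -6 + 2*d
c = 137/187 (c = -274/(-374) = -274*(-1/374) = 137/187 ≈ 0.73262)
c*((-1 - 4*4)**2 + l(14)) = 137*((-1 - 4*4)**2 + (-6 + 2*14))/187 = 137*((-1 - 16)**2 + (-6 + 28))/187 = 137*((-17)**2 + 22)/187 = 137*(289 + 22)/187 = (137/187)*311 = 42607/187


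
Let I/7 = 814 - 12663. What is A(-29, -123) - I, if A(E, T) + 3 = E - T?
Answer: 83034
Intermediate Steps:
A(E, T) = -3 + E - T (A(E, T) = -3 + (E - T) = -3 + E - T)
I = -82943 (I = 7*(814 - 12663) = 7*(-11849) = -82943)
A(-29, -123) - I = (-3 - 29 - 1*(-123)) - 1*(-82943) = (-3 - 29 + 123) + 82943 = 91 + 82943 = 83034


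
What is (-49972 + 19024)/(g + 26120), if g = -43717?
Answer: 30948/17597 ≈ 1.7587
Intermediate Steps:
(-49972 + 19024)/(g + 26120) = (-49972 + 19024)/(-43717 + 26120) = -30948/(-17597) = -30948*(-1/17597) = 30948/17597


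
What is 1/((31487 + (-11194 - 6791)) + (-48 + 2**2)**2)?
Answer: 1/15438 ≈ 6.4775e-5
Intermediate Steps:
1/((31487 + (-11194 - 6791)) + (-48 + 2**2)**2) = 1/((31487 - 17985) + (-48 + 4)**2) = 1/(13502 + (-44)**2) = 1/(13502 + 1936) = 1/15438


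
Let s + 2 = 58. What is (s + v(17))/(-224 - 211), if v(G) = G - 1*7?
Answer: -22/145 ≈ -0.15172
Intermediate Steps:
v(G) = -7 + G (v(G) = G - 7 = -7 + G)
s = 56 (s = -2 + 58 = 56)
(s + v(17))/(-224 - 211) = (56 + (-7 + 17))/(-224 - 211) = (56 + 10)/(-435) = 66*(-1/435) = -22/145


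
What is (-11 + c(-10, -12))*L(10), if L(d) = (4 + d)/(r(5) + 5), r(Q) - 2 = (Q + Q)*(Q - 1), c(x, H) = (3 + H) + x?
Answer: -420/47 ≈ -8.9362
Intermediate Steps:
c(x, H) = 3 + H + x
r(Q) = 2 + 2*Q*(-1 + Q) (r(Q) = 2 + (Q + Q)*(Q - 1) = 2 + (2*Q)*(-1 + Q) = 2 + 2*Q*(-1 + Q))
L(d) = 4/47 + d/47 (L(d) = (4 + d)/((2 - 2*5 + 2*5²) + 5) = (4 + d)/((2 - 10 + 2*25) + 5) = (4 + d)/((2 - 10 + 50) + 5) = (4 + d)/(42 + 5) = (4 + d)/47 = (4 + d)*(1/47) = 4/47 + d/47)
(-11 + c(-10, -12))*L(10) = (-11 + (3 - 12 - 10))*(4/47 + (1/47)*10) = (-11 - 19)*(4/47 + 10/47) = -30*14/47 = -420/47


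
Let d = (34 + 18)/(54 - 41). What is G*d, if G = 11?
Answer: 44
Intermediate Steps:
d = 4 (d = 52/13 = 52*(1/13) = 4)
G*d = 11*4 = 44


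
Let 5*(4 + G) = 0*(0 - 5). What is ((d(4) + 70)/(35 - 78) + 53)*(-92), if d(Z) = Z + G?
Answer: -203228/43 ≈ -4726.2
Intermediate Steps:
G = -4 (G = -4 + (0*(0 - 5))/5 = -4 + (0*(-5))/5 = -4 + (1/5)*0 = -4 + 0 = -4)
d(Z) = -4 + Z (d(Z) = Z - 4 = -4 + Z)
((d(4) + 70)/(35 - 78) + 53)*(-92) = (((-4 + 4) + 70)/(35 - 78) + 53)*(-92) = ((0 + 70)/(-43) + 53)*(-92) = (70*(-1/43) + 53)*(-92) = (-70/43 + 53)*(-92) = (2209/43)*(-92) = -203228/43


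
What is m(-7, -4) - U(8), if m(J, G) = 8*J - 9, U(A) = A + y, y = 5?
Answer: -78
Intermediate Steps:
U(A) = 5 + A (U(A) = A + 5 = 5 + A)
m(J, G) = -9 + 8*J
m(-7, -4) - U(8) = (-9 + 8*(-7)) - (5 + 8) = (-9 - 56) - 1*13 = -65 - 13 = -78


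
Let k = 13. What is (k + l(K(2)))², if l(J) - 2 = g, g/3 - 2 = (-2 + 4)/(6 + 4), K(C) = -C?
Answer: 11664/25 ≈ 466.56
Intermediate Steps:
g = 33/5 (g = 6 + 3*((-2 + 4)/(6 + 4)) = 6 + 3*(2/10) = 6 + 3*(2*(⅒)) = 6 + 3*(⅕) = 6 + ⅗ = 33/5 ≈ 6.6000)
l(J) = 43/5 (l(J) = 2 + 33/5 = 43/5)
(k + l(K(2)))² = (13 + 43/5)² = (108/5)² = 11664/25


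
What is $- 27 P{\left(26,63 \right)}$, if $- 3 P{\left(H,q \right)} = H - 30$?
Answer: $-36$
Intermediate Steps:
$P{\left(H,q \right)} = 10 - \frac{H}{3}$ ($P{\left(H,q \right)} = - \frac{H - 30}{3} = - \frac{-30 + H}{3} = 10 - \frac{H}{3}$)
$- 27 P{\left(26,63 \right)} = - 27 \left(10 - \frac{26}{3}\right) = \left(-27\right) \frac{4}{3} = -36$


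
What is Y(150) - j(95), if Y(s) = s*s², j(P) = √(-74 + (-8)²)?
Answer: 3375000 - I*√10 ≈ 3.375e+6 - 3.1623*I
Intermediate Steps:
j(P) = I*√10 (j(P) = √(-74 + 64) = √(-10) = I*√10)
Y(s) = s³
Y(150) - j(95) = 150³ - I*√10 = 3375000 - I*√10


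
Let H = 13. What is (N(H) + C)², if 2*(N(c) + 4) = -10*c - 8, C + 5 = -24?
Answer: 10404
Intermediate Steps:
C = -29 (C = -5 - 24 = -29)
N(c) = -8 - 5*c (N(c) = -4 + (-10*c - 8)/2 = -4 + (-8 - 10*c)/2 = -4 + (-4 - 5*c) = -8 - 5*c)
(N(H) + C)² = ((-8 - 5*13) - 29)² = ((-8 - 65) - 29)² = (-73 - 29)² = (-102)² = 10404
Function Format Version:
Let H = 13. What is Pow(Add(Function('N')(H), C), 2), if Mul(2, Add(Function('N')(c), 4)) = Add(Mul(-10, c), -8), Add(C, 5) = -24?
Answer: 10404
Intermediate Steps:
C = -29 (C = Add(-5, -24) = -29)
Function('N')(c) = Add(-8, Mul(-5, c)) (Function('N')(c) = Add(-4, Mul(Rational(1, 2), Add(Mul(-10, c), -8))) = Add(-4, Mul(Rational(1, 2), Add(-8, Mul(-10, c)))) = Add(-4, Add(-4, Mul(-5, c))) = Add(-8, Mul(-5, c)))
Pow(Add(Function('N')(H), C), 2) = Pow(Add(Add(-8, Mul(-5, 13)), -29), 2) = Pow(Add(Add(-8, -65), -29), 2) = Pow(Add(-73, -29), 2) = Pow(-102, 2) = 10404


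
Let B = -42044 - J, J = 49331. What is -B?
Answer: 91375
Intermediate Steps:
B = -91375 (B = -42044 - 1*49331 = -42044 - 49331 = -91375)
-B = -1*(-91375) = 91375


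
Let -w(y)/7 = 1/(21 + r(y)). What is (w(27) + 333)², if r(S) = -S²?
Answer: 55587964441/501264 ≈ 1.1090e+5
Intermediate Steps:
w(y) = -7/(21 - y²)
(w(27) + 333)² = (7/(-21 + 27²) + 333)² = (7/(-21 + 729) + 333)² = (7/708 + 333)² = (235771/708)² = 55587964441/501264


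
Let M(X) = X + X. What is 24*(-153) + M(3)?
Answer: -3666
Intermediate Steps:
M(X) = 2*X
24*(-153) + M(3) = 24*(-153) + 2*3 = -3672 + 6 = -3666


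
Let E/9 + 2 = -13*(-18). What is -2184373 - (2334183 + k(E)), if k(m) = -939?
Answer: -4517617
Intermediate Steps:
E = 2088 (E = -18 + 9*(-13*(-18)) = -18 + 9*234 = -18 + 2106 = 2088)
-2184373 - (2334183 + k(E)) = -2184373 - (2334183 - 939) = -2184373 - 1*2333244 = -2184373 - 2333244 = -4517617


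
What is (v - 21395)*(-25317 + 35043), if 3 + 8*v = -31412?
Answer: -985122225/4 ≈ -2.4628e+8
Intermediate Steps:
v = -31415/8 (v = -3/8 + (1/8)*(-31412) = -3/8 - 7853/2 = -31415/8 ≈ -3926.9)
(v - 21395)*(-25317 + 35043) = (-31415/8 - 21395)*(-25317 + 35043) = -202575/8*9726 = -985122225/4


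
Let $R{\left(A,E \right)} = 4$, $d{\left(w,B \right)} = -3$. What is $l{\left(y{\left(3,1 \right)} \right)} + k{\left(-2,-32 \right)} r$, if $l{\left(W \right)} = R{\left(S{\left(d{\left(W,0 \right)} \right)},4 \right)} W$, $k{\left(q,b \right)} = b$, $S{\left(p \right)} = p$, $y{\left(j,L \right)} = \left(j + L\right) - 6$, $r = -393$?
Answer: $12568$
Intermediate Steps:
$y{\left(j,L \right)} = -6 + L + j$ ($y{\left(j,L \right)} = \left(L + j\right) - 6 = -6 + L + j$)
$l{\left(W \right)} = 4 W$
$l{\left(y{\left(3,1 \right)} \right)} + k{\left(-2,-32 \right)} r = 4 \left(-6 + 1 + 3\right) - -12576 = 4 \left(-2\right) + 12576 = -8 + 12576 = 12568$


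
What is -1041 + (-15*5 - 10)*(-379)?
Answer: 31174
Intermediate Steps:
-1041 + (-15*5 - 10)*(-379) = -1041 + (-75 - 10)*(-379) = -1041 - 85*(-379) = -1041 + 32215 = 31174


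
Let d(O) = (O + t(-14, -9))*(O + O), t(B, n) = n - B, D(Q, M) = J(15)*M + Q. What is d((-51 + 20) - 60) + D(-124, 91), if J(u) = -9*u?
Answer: 3243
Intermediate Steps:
D(Q, M) = Q - 135*M (D(Q, M) = (-9*15)*M + Q = -135*M + Q = Q - 135*M)
d(O) = 2*O*(5 + O) (d(O) = (O + (-9 - 1*(-14)))*(O + O) = (O + (-9 + 14))*(2*O) = (O + 5)*(2*O) = (5 + O)*(2*O) = 2*O*(5 + O))
d((-51 + 20) - 60) + D(-124, 91) = 2*((-51 + 20) - 60)*(5 + ((-51 + 20) - 60)) + (-124 - 135*91) = 2*(-31 - 60)*(5 + (-31 - 60)) + (-124 - 12285) = 2*(-91)*(5 - 91) - 12409 = 2*(-91)*(-86) - 12409 = 15652 - 12409 = 3243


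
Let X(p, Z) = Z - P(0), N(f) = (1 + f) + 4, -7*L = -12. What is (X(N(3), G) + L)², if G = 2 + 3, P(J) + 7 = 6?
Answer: 2916/49 ≈ 59.510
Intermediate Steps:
L = 12/7 (L = -⅐*(-12) = 12/7 ≈ 1.7143)
N(f) = 5 + f
P(J) = -1 (P(J) = -7 + 6 = -1)
G = 5
X(p, Z) = 1 + Z (X(p, Z) = Z - 1*(-1) = Z + 1 = 1 + Z)
(X(N(3), G) + L)² = ((1 + 5) + 12/7)² = (6 + 12/7)² = (54/7)² = 2916/49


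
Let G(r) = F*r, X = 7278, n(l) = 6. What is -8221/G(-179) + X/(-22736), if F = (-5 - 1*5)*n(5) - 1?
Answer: -133190569/124127192 ≈ -1.0730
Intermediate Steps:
F = -61 (F = (-5 - 1*5)*6 - 1 = (-5 - 5)*6 - 1 = -10*6 - 1 = -60 - 1 = -61)
G(r) = -61*r
-8221/G(-179) + X/(-22736) = -8221/((-61*(-179))) + 7278/(-22736) = -8221/10919 + 7278*(-1/22736) = -8221*1/10919 - 3639/11368 = -8221/10919 - 3639/11368 = -133190569/124127192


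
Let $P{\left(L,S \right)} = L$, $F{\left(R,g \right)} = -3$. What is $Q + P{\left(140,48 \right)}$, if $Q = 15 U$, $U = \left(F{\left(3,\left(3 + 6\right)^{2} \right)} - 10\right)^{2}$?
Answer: $2675$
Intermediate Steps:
$U = 169$ ($U = \left(-3 - 10\right)^{2} = \left(-13\right)^{2} = 169$)
$Q = 2535$ ($Q = 15 \cdot 169 = 2535$)
$Q + P{\left(140,48 \right)} = 2535 + 140 = 2675$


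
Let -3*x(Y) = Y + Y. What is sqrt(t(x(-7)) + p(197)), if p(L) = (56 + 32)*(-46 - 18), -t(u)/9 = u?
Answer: I*sqrt(5674) ≈ 75.326*I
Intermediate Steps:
x(Y) = -2*Y/3 (x(Y) = -(Y + Y)/3 = -2*Y/3)
t(u) = -9*u
p(L) = -5632 (p(L) = 88*(-64) = -5632)
sqrt(t(x(-7)) + p(197)) = sqrt(-(-6)*(-7) - 5632) = sqrt(-9*14/3 - 5632) = sqrt(-42 - 5632) = sqrt(-5674) = I*sqrt(5674)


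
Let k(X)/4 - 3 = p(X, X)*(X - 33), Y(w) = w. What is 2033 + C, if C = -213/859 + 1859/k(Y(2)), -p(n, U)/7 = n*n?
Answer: 468086749/230212 ≈ 2033.3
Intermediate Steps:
p(n, U) = -7*n**2 (p(n, U) = -7*n*n = -7*n**2)
k(X) = 12 - 28*X**2*(-33 + X) (k(X) = 12 + 4*((-7*X**2)*(X - 33)) = 12 + 4*((-7*X**2)*(-33 + X)) = 12 + 4*(-7*X**2*(-33 + X)) = 12 - 28*X**2*(-33 + X))
C = 65753/230212 (C = -213/859 + 1859/(12 - 28*2**3 + 924*2**2) = -213*1/859 + 1859/(12 - 28*8 + 924*4) = -213/859 + 1859/(12 - 224 + 3696) = -213/859 + 1859/3484 = -213/859 + 1859*(1/3484) = -213/859 + 143/268 = 65753/230212 ≈ 0.28562)
2033 + C = 2033 + 65753/230212 = 468086749/230212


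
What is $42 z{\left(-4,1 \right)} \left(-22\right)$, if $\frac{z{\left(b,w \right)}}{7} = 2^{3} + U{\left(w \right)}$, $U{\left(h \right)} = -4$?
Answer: $-25872$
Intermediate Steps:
$z{\left(b,w \right)} = 28$ ($z{\left(b,w \right)} = 7 \left(2^{3} - 4\right) = 7 \left(8 - 4\right) = 7 \cdot 4 = 28$)
$42 z{\left(-4,1 \right)} \left(-22\right) = 42 \cdot 28 \left(-22\right) = 1176 \left(-22\right) = -25872$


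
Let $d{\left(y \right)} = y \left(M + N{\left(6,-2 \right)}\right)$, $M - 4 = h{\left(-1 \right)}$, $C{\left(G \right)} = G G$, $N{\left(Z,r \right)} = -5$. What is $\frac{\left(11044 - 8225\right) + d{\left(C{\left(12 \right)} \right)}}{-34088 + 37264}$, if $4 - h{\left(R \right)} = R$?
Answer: $\frac{3395}{3176} \approx 1.069$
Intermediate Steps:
$h{\left(R \right)} = 4 - R$
$C{\left(G \right)} = G^{2}$
$M = 9$ ($M = 4 + \left(4 - -1\right) = 4 + \left(4 + 1\right) = 4 + 5 = 9$)
$d{\left(y \right)} = 4 y$ ($d{\left(y \right)} = y \left(9 - 5\right) = y 4 = 4 y$)
$\frac{\left(11044 - 8225\right) + d{\left(C{\left(12 \right)} \right)}}{-34088 + 37264} = \frac{\left(11044 - 8225\right) + 4 \cdot 12^{2}}{-34088 + 37264} = \frac{2819 + 4 \cdot 144}{3176} = \left(2819 + 576\right) \frac{1}{3176} = 3395 \cdot \frac{1}{3176} = \frac{3395}{3176}$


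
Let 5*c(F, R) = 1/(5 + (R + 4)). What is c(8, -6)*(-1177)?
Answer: -1177/15 ≈ -78.467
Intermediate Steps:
c(F, R) = 1/(5*(9 + R)) (c(F, R) = 1/(5*(5 + (R + 4))) = 1/(5*(5 + (4 + R))) = 1/(5*(9 + R)))
c(8, -6)*(-1177) = (1/(5*(9 - 6)))*(-1177) = ((⅕)/3)*(-1177) = ((⅕)*(⅓))*(-1177) = (1/15)*(-1177) = -1177/15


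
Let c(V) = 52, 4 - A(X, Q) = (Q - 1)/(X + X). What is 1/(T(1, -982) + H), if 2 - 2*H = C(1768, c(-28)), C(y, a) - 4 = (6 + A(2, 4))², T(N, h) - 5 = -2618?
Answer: -32/85017 ≈ -0.00037640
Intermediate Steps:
T(N, h) = -2613 (T(N, h) = 5 - 2618 = -2613)
A(X, Q) = 4 - (-1 + Q)/(2*X) (A(X, Q) = 4 - (Q - 1)/(X + X) = 4 - (-1 + Q)/(2*X))
C(y, a) = 1433/16 (C(y, a) = 4 + (6 + (½)*(1 - 1*4 + 8*2)/2)² = 4 + (6 + (½)*(½)*(1 - 4 + 16))² = 4 + (6 + (½)*(½)*13)² = 4 + (6 + 13/4)² = 4 + (37/4)² = 4 + 1369/16 = 1433/16)
H = -1401/32 (H = 1 - ½*1433/16 = 1 - 1433/32 = -1401/32 ≈ -43.781)
1/(T(1, -982) + H) = 1/(-2613 - 1401/32) = 1/(-85017/32) = -32/85017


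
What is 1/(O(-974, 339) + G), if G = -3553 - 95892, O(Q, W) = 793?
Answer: -1/98652 ≈ -1.0137e-5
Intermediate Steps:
G = -99445
1/(O(-974, 339) + G) = 1/(793 - 99445) = 1/(-98652) = -1/98652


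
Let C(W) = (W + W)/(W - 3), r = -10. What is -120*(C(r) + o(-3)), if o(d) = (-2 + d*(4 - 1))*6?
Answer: 100560/13 ≈ 7735.4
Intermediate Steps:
C(W) = 2*W/(-3 + W) (C(W) = (2*W)/(-3 + W) = 2*W/(-3 + W))
o(d) = -12 + 18*d (o(d) = (-2 + d*3)*6 = (-2 + 3*d)*6 = -12 + 18*d)
-120*(C(r) + o(-3)) = -120*(2*(-10)/(-3 - 10) + (-12 + 18*(-3))) = -120*(2*(-10)/(-13) + (-12 - 54)) = -120*(2*(-10)*(-1/13) - 66) = -120*(20/13 - 66) = -120*(-838/13) = 100560/13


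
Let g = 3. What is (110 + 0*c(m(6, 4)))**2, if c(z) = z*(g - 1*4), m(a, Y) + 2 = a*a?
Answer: 12100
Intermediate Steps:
m(a, Y) = -2 + a**2 (m(a, Y) = -2 + a*a = -2 + a**2)
c(z) = -z (c(z) = z*(3 - 1*4) = z*(3 - 4) = z*(-1) = -z)
(110 + 0*c(m(6, 4)))**2 = (110 + 0*(-(-2 + 6**2)))**2 = (110 + 0*(-(-2 + 36)))**2 = (110 + 0*(-1*34))**2 = (110 + 0*(-34))**2 = (110 + 0)**2 = 110**2 = 12100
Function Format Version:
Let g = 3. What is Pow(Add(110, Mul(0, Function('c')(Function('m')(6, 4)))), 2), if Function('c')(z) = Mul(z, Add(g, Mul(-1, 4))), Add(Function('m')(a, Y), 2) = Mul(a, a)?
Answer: 12100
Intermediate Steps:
Function('m')(a, Y) = Add(-2, Pow(a, 2)) (Function('m')(a, Y) = Add(-2, Mul(a, a)) = Add(-2, Pow(a, 2)))
Function('c')(z) = Mul(-1, z) (Function('c')(z) = Mul(z, Add(3, Mul(-1, 4))) = Mul(z, Add(3, -4)) = Mul(z, -1) = Mul(-1, z))
Pow(Add(110, Mul(0, Function('c')(Function('m')(6, 4)))), 2) = Pow(Add(110, Mul(0, Mul(-1, Add(-2, Pow(6, 2))))), 2) = Pow(Add(110, Mul(0, Mul(-1, Add(-2, 36)))), 2) = Pow(Add(110, Mul(0, Mul(-1, 34))), 2) = Pow(Add(110, Mul(0, -34)), 2) = Pow(Add(110, 0), 2) = Pow(110, 2) = 12100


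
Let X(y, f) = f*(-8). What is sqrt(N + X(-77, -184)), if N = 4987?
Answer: sqrt(6459) ≈ 80.368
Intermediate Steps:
X(y, f) = -8*f
sqrt(N + X(-77, -184)) = sqrt(4987 - 8*(-184)) = sqrt(4987 + 1472) = sqrt(6459)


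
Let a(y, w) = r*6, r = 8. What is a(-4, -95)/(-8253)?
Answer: -16/2751 ≈ -0.0058161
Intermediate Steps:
a(y, w) = 48 (a(y, w) = 8*6 = 48)
a(-4, -95)/(-8253) = 48/(-8253) = 48*(-1/8253) = -16/2751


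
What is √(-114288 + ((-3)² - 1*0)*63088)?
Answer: 8*√7086 ≈ 673.43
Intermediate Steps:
√(-114288 + ((-3)² - 1*0)*63088) = √(-114288 + (9 + 0)*63088) = √(-114288 + 9*63088) = √(-114288 + 567792) = √453504 = 8*√7086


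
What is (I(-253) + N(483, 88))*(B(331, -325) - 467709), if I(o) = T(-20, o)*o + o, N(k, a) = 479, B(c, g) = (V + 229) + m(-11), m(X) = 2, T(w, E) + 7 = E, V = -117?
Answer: -30864075570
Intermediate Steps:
T(w, E) = -7 + E
B(c, g) = 114 (B(c, g) = (-117 + 229) + 2 = 112 + 2 = 114)
I(o) = o + o*(-7 + o) (I(o) = (-7 + o)*o + o = o*(-7 + o) + o = o + o*(-7 + o))
(I(-253) + N(483, 88))*(B(331, -325) - 467709) = (-253*(-6 - 253) + 479)*(114 - 467709) = (-253*(-259) + 479)*(-467595) = (65527 + 479)*(-467595) = 66006*(-467595) = -30864075570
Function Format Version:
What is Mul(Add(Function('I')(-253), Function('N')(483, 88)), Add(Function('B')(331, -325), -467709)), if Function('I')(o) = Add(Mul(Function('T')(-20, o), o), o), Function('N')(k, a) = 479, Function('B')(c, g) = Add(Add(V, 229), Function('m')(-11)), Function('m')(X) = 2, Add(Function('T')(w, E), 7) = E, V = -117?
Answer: -30864075570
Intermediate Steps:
Function('T')(w, E) = Add(-7, E)
Function('B')(c, g) = 114 (Function('B')(c, g) = Add(Add(-117, 229), 2) = Add(112, 2) = 114)
Function('I')(o) = Add(o, Mul(o, Add(-7, o))) (Function('I')(o) = Add(Mul(Add(-7, o), o), o) = Add(Mul(o, Add(-7, o)), o) = Add(o, Mul(o, Add(-7, o))))
Mul(Add(Function('I')(-253), Function('N')(483, 88)), Add(Function('B')(331, -325), -467709)) = Mul(Add(Mul(-253, Add(-6, -253)), 479), Add(114, -467709)) = Mul(Add(Mul(-253, -259), 479), -467595) = Mul(Add(65527, 479), -467595) = Mul(66006, -467595) = -30864075570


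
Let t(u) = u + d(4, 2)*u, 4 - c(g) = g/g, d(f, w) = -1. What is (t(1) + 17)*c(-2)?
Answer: 51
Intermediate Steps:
c(g) = 3 (c(g) = 4 - g/g = 4 - 1*1 = 4 - 1 = 3)
t(u) = 0 (t(u) = u - u = 0)
(t(1) + 17)*c(-2) = (0 + 17)*3 = 17*3 = 51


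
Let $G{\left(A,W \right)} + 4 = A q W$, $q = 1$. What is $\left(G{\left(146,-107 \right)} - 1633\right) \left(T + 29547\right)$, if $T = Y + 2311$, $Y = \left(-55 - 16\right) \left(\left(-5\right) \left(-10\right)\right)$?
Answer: $-488567772$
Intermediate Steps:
$G{\left(A,W \right)} = -4 + A W$ ($G{\left(A,W \right)} = -4 + A 1 W = -4 + A W$)
$Y = -3550$ ($Y = \left(-71\right) 50 = -3550$)
$T = -1239$ ($T = -3550 + 2311 = -1239$)
$\left(G{\left(146,-107 \right)} - 1633\right) \left(T + 29547\right) = \left(\left(-4 + 146 \left(-107\right)\right) - 1633\right) \left(-1239 + 29547\right) = \left(\left(-4 - 15622\right) - 1633\right) 28308 = \left(-15626 - 1633\right) 28308 = \left(-17259\right) 28308 = -488567772$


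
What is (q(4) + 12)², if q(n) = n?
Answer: 256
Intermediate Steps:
(q(4) + 12)² = (4 + 12)² = 16² = 256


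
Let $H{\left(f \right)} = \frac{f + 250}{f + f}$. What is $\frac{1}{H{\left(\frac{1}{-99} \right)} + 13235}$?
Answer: $\frac{2}{1721} \approx 0.0011621$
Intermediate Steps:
$H{\left(f \right)} = \frac{250 + f}{2 f}$
$\frac{1}{H{\left(\frac{1}{-99} \right)} + 13235} = \frac{1}{\frac{250 + \frac{1}{-99}}{2 \frac{1}{-99}} + 13235} = \frac{1}{\frac{250 - \frac{1}{99}}{2 \left(- \frac{1}{99}\right)} + 13235} = \frac{1}{\frac{1}{2} \left(-99\right) \frac{24749}{99} + 13235} = \frac{1}{- \frac{24749}{2} + 13235} = \frac{1}{\frac{1721}{2}} = \frac{2}{1721}$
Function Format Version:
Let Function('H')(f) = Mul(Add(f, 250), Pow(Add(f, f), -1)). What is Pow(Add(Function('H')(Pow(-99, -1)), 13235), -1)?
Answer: Rational(2, 1721) ≈ 0.0011621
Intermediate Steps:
Function('H')(f) = Mul(Rational(1, 2), Pow(f, -1), Add(250, f)) (Function('H')(f) = Mul(Add(250, f), Pow(Mul(2, f), -1)) = Mul(Add(250, f), Mul(Rational(1, 2), Pow(f, -1))) = Mul(Rational(1, 2), Pow(f, -1), Add(250, f)))
Pow(Add(Function('H')(Pow(-99, -1)), 13235), -1) = Pow(Add(Mul(Rational(1, 2), Pow(Pow(-99, -1), -1), Add(250, Pow(-99, -1))), 13235), -1) = Pow(Add(Mul(Rational(1, 2), Pow(Rational(-1, 99), -1), Add(250, Rational(-1, 99))), 13235), -1) = Pow(Add(Mul(Rational(1, 2), -99, Rational(24749, 99)), 13235), -1) = Pow(Add(Rational(-24749, 2), 13235), -1) = Pow(Rational(1721, 2), -1) = Rational(2, 1721)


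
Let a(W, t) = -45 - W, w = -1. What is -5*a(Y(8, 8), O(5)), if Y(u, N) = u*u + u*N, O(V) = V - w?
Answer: 865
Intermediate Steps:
O(V) = 1 + V (O(V) = V - 1*(-1) = V + 1 = 1 + V)
Y(u, N) = u² + N*u
-5*a(Y(8, 8), O(5)) = -5*(-45 - 8*(8 + 8)) = -5*(-45 - 8*16) = -5*(-45 - 1*128) = -5*(-45 - 128) = -5*(-173) = 865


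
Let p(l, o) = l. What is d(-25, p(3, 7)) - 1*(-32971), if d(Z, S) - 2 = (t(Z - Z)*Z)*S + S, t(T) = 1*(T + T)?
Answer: 32976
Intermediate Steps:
t(T) = 2*T (t(T) = 1*(2*T) = 2*T)
d(Z, S) = 2 + S (d(Z, S) = 2 + (((2*(Z - Z))*Z)*S + S) = 2 + (((2*0)*Z)*S + S) = 2 + ((0*Z)*S + S) = 2 + (0*S + S) = 2 + (0 + S) = 2 + S)
d(-25, p(3, 7)) - 1*(-32971) = (2 + 3) - 1*(-32971) = 5 + 32971 = 32976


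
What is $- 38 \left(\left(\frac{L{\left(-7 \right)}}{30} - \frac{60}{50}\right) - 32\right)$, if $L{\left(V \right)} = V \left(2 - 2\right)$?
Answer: $\frac{6308}{5} \approx 1261.6$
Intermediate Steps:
$L{\left(V \right)} = 0$ ($L{\left(V \right)} = V \left(2 - 2\right) = V 0 = 0$)
$- 38 \left(\left(\frac{L{\left(-7 \right)}}{30} - \frac{60}{50}\right) - 32\right) = - 38 \left(\left(\frac{0}{30} - \frac{60}{50}\right) - 32\right) = - 38 \left(\left(0 \cdot \frac{1}{30} - \frac{6}{5}\right) - 32\right) = - 38 \left(\left(0 - \frac{6}{5}\right) - 32\right) = - 38 \left(- \frac{6}{5} - 32\right) = \left(-38\right) \left(- \frac{166}{5}\right) = \frac{6308}{5}$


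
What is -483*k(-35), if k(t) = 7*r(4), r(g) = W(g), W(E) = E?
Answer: -13524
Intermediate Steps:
r(g) = g
k(t) = 28 (k(t) = 7*4 = 28)
-483*k(-35) = -483*28 = -13524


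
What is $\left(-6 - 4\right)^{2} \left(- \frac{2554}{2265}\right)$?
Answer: $- \frac{51080}{453} \approx -112.76$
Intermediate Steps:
$\left(-6 - 4\right)^{2} \left(- \frac{2554}{2265}\right) = \left(-10\right)^{2} \left(\left(-2554\right) \frac{1}{2265}\right) = 100 \left(- \frac{2554}{2265}\right) = - \frac{51080}{453}$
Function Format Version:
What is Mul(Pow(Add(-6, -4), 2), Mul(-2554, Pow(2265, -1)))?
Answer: Rational(-51080, 453) ≈ -112.76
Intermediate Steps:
Mul(Pow(Add(-6, -4), 2), Mul(-2554, Pow(2265, -1))) = Mul(Pow(-10, 2), Mul(-2554, Rational(1, 2265))) = Mul(100, Rational(-2554, 2265)) = Rational(-51080, 453)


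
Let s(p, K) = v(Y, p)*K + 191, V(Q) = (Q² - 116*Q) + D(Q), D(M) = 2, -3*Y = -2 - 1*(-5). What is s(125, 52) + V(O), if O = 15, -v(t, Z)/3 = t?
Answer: -1166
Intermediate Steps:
Y = -1 (Y = -(-2 - 1*(-5))/3 = -(-2 + 5)/3 = -⅓*3 = -1)
v(t, Z) = -3*t
V(Q) = 2 + Q² - 116*Q (V(Q) = (Q² - 116*Q) + 2 = 2 + Q² - 116*Q)
s(p, K) = 191 + 3*K (s(p, K) = (-3*(-1))*K + 191 = 3*K + 191 = 191 + 3*K)
s(125, 52) + V(O) = (191 + 3*52) + (2 + 15² - 116*15) = (191 + 156) + (2 + 225 - 1740) = 347 - 1513 = -1166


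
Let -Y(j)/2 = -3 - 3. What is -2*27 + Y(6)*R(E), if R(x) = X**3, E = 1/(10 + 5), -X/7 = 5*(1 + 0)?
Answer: -514554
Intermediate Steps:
X = -35 (X = -35*(1 + 0) = -35 ≈ -35.000)
E = 1/15 ≈ 0.066667
R(x) = -42875 (R(x) = (-35)**3 = -42875)
Y(j) = 12 (Y(j) = -2*(-3 - 3) = -2*(-6) = 12)
-2*27 + Y(6)*R(E) = -2*27 + 12*(-42875) = -54 - 514500 = -514554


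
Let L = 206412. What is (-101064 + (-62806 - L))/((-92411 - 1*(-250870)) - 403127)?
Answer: 185141/122334 ≈ 1.5134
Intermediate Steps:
(-101064 + (-62806 - L))/((-92411 - 1*(-250870)) - 403127) = (-101064 + (-62806 - 1*206412))/((-92411 - 1*(-250870)) - 403127) = (-101064 + (-62806 - 206412))/((-92411 + 250870) - 403127) = (-101064 - 269218)/(158459 - 403127) = -370282/(-244668) = -370282*(-1/244668) = 185141/122334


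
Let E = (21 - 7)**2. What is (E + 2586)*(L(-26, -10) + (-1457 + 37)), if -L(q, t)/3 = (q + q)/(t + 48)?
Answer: -74841364/19 ≈ -3.9390e+6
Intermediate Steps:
E = 196 (E = 14**2 = 196)
L(q, t) = -6*q/(48 + t) (L(q, t) = -3*(q + q)/(t + 48) = -3*2*q/(48 + t) = -6*q/(48 + t))
(E + 2586)*(L(-26, -10) + (-1457 + 37)) = (196 + 2586)*(-6*(-26)/(48 - 10) + (-1457 + 37)) = 2782*(-6*(-26)/38 - 1420) = 2782*(-6*(-26)*1/38 - 1420) = 2782*(78/19 - 1420) = 2782*(-26902/19) = -74841364/19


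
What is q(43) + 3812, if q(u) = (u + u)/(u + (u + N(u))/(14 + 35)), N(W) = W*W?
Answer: 354614/93 ≈ 3813.1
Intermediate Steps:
N(W) = W²
q(u) = 2*u/(u²/49 + 50*u/49) (q(u) = (u + u)/(u + (u + u²)/(14 + 35)) = (2*u)/(u + (u + u²)/49) = (2*u)/(u + (u + u²)*(1/49)) = (2*u)/(u + (u/49 + u²/49)) = (2*u)/(u²/49 + 50*u/49) = 2*u/(u²/49 + 50*u/49))
q(43) + 3812 = 98/(50 + 43) + 3812 = 98/93 + 3812 = 354614/93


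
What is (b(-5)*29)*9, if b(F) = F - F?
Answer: 0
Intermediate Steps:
b(F) = 0
(b(-5)*29)*9 = (0*29)*9 = 0*9 = 0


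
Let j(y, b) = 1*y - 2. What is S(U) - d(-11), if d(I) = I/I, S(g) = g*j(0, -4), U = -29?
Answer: 57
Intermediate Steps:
j(y, b) = -2 + y (j(y, b) = y - 2 = -2 + y)
S(g) = -2*g (S(g) = g*(-2 + 0) = g*(-2) = -2*g)
d(I) = 1
S(U) - d(-11) = -2*(-29) - 1*1 = 58 - 1 = 57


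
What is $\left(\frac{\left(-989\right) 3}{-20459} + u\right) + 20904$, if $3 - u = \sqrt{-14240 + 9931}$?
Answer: $\frac{427739280}{20459} - i \sqrt{4309} \approx 20907.0 - 65.643 i$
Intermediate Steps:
$u = 3 - i \sqrt{4309}$ ($u = 3 - \sqrt{-14240 + 9931} = 3 - \sqrt{-4309} = 3 - i \sqrt{4309} \approx 3.0 - 65.643 i$)
$\left(\frac{\left(-989\right) 3}{-20459} + u\right) + 20904 = \left(\frac{\left(-989\right) 3}{-20459} + \left(3 - i \sqrt{4309}\right)\right) + 20904 = \left(\left(-2967\right) \left(- \frac{1}{20459}\right) + \left(3 - i \sqrt{4309}\right)\right) + 20904 = \left(\frac{2967}{20459} + \left(3 - i \sqrt{4309}\right)\right) + 20904 = \left(\frac{64344}{20459} - i \sqrt{4309}\right) + 20904 = \frac{427739280}{20459} - i \sqrt{4309}$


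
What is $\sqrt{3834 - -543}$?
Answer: $\sqrt{4377} \approx 66.159$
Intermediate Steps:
$\sqrt{3834 - -543} = \sqrt{3834 + \left(-1562 + 2105\right)} = \sqrt{3834 + 543} = \sqrt{4377}$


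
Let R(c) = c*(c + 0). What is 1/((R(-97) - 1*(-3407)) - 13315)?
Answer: -1/499 ≈ -0.0020040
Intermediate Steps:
R(c) = c² (R(c) = c*c = c²)
1/((R(-97) - 1*(-3407)) - 13315) = 1/(((-97)² - 1*(-3407)) - 13315) = 1/((9409 + 3407) - 13315) = 1/(12816 - 13315) = 1/(-499) = -1/499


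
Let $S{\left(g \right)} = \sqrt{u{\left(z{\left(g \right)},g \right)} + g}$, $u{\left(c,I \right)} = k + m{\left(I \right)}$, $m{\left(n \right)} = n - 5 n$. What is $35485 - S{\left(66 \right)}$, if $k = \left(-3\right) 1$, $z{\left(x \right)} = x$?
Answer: $35485 - i \sqrt{201} \approx 35485.0 - 14.177 i$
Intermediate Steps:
$m{\left(n \right)} = - 4 n$
$k = -3$
$u{\left(c,I \right)} = -3 - 4 I$
$S{\left(g \right)} = \sqrt{-3 - 3 g}$ ($S{\left(g \right)} = \sqrt{\left(-3 - 4 g\right) + g} = \sqrt{-3 - 3 g}$)
$35485 - S{\left(66 \right)} = 35485 - \sqrt{-3 - 198} = 35485 - \sqrt{-201} = 35485 - i \sqrt{201}$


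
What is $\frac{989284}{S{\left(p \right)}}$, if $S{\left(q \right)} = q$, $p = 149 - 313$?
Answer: $- \frac{247321}{41} \approx -6032.2$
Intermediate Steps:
$p = -164$
$\frac{989284}{S{\left(p \right)}} = \frac{989284}{-164} = 989284 \left(- \frac{1}{164}\right) = - \frac{247321}{41}$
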